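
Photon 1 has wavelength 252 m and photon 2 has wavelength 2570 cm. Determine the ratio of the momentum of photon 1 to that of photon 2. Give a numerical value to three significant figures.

p_1 = 2.629e-36 kg·m/s (from wavelength = 252 m, via p = h/λ).
p_2 = 2.578e-35 kg·m/s (from wavelength = 2570 cm, via p = h/λ).
Ratio = 2.629e-36 / 2.578e-35 = 0.102.

0.102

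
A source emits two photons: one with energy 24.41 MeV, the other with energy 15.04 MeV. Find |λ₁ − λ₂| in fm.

Using λ = hc/E: λ₁ = 5.0792e-14 m, λ₂ = 8.2436e-14 m.
|Δλ| = |5.0792e-14 − 8.2436e-14| = 3.16e-14 m = 31.6 fm.

31.6 fm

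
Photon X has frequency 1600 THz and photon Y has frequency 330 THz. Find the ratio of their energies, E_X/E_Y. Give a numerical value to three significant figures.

4.85

E_X = 1.060e-18 J (from frequency = 1600 THz, via E = hf).
E_Y = 2.187e-19 J (from frequency = 330 THz, via E = hf).
Ratio = 1.060e-18 / 2.187e-19 = 4.85.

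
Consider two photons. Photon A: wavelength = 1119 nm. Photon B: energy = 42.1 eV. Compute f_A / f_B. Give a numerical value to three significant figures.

f_A = 2.679 × 10^14 Hz (from wavelength = 1119 nm, via f = c/λ).
f_B = 1.018 × 10^16 Hz (from energy = 42.1 eV, via f = E/h).
Ratio = 2.679 × 10^14 / 1.018 × 10^16 = 0.0263.

0.0263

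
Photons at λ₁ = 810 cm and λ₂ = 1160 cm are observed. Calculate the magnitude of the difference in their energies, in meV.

4.62e-5 meV

Using E = hc/λ: E₁ = 2.452e-26 J, E₂ = 1.712e-26 J.
|ΔE| = |2.452e-26 − 1.712e-26| = 7.40e-27 J = 4.62e-5 meV.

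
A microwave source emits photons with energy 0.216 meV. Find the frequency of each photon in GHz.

52.2 GHz

Use h = 6.62607015 × 10^-34 J·s, 1 eV = 1.602176634 × 10^-19 J.
In SI units: E = 0.216 meV = 3.4607 × 10^-23 J.
For a photon f = E/h, so f = 5.223 × 10^10 Hz.
Converting to GHz: f = 52.23 GHz ≈ 52.2 GHz.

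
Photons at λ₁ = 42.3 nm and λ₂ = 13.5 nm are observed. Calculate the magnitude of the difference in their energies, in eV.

Using E = hc/λ: E₁ = 4.696e-18 J, E₂ = 1.471e-17 J.
|ΔE| = |4.696e-18 − 1.471e-17| = 1.00e-17 J = 62.5 eV.

62.5 eV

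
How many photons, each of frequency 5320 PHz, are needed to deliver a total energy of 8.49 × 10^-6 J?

Per-photon energy: E = 3.525 × 10^-15 J (from frequency = 5320 PHz).
N = E_total / E_photon = 8.49 × 10^-6 J / 3.525 × 10^-15 J = 2.41 × 10^9.

2.41 × 10^9 photons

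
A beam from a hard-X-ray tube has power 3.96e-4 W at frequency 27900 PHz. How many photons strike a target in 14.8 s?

Total energy: E_total = P·t = 3.96e-4 × 14.8 = 0.005861 J.
Per-photon energy: E = 1.849e-14 J.
N = E_total / E_photon = 3.17e11.

3.17e11 photons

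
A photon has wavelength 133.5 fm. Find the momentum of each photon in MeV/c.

Take h = 6.62607015e-34 J·s, c = 2.99792458e8 m/s, 1 eV = 1.602176634e-19 J.
Convert to SI: λ = 133.5 fm = 1.335e-13 m.
Apply p = h/λ: p = 4.963e-21 kg·m/s.
Converting to MeV/c: p = 9.287 MeV/c ≈ 9.29 MeV/c.

9.29 MeV/c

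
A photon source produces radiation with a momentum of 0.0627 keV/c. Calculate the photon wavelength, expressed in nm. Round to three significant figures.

First convert: p = 0.0627 keV/c = 3.3509 × 10^-26 kg·m/s.
Since λ = h/p for a photon, λ = 1.977 × 10^-8 m.
Converting to nm: λ = 19.77 nm ≈ 19.8 nm.

19.8 nm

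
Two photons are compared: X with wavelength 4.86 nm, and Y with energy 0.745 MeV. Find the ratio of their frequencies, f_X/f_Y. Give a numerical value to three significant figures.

f_X = 6.169e16 Hz (from wavelength = 4.86 nm, via f = c/λ).
f_Y = 1.801e20 Hz (from energy = 0.745 MeV, via f = E/h).
Ratio = 6.169e16 / 1.801e20 = 3.42e-4.

3.42e-4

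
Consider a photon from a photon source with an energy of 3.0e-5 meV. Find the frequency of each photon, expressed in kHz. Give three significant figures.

Use h = 6.62607015e-34 J·s, 1 eV = 1.602176634e-19 J.
In SI units: E = 3.0e-5 meV = 4.8065e-27 J.
The photon relation is f = E/h, giving f = 7.254e6 Hz.
Converting to kHz: f = 7254 kHz ≈ 7250 kHz.

7250 kHz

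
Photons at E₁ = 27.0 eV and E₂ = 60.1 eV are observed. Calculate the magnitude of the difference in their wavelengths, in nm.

25.3 nm

Using λ = hc/E: λ₁ = 4.592 × 10^-8 m, λ₂ = 2.063 × 10^-8 m.
|Δλ| = |4.592 × 10^-8 − 2.063 × 10^-8| = 2.53 × 10^-8 m = 25.3 nm.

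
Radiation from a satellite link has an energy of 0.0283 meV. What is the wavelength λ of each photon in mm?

43.8 mm

Use h = 6.62607015 × 10^-34 J·s, c = 2.99792458 × 10^8 m/s, 1 eV = 1.602176634 × 10^-19 J.
First convert: E = 0.0283 meV = 4.5342 × 10^-24 J.
The photon relation is λ = hc/E, giving λ = 0.04381 m.
Converting to mm: λ = 43.81 mm ≈ 43.8 mm.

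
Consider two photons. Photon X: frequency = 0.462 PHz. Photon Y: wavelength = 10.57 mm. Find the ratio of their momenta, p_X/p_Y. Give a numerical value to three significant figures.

1.63 × 10^4

p_X = 1.021 × 10^-27 kg·m/s (from frequency = 0.462 PHz, via p = hf/c).
p_Y = 6.269 × 10^-32 kg·m/s (from wavelength = 10.57 mm, via p = h/λ).
Ratio = 1.021 × 10^-27 / 6.269 × 10^-32 = 1.63 × 10^4.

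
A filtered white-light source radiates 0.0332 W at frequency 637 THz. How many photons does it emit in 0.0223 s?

Total energy: E_total = P·t = 0.0332 × 0.0223 = 7.404·10^-4 J.
Per-photon energy: E = 4.221·10^-19 J.
N = E_total / E_photon = 1.75·10^15.

1.75·10^15 photons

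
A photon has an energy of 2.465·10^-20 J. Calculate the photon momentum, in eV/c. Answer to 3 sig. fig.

0.154 eV/c

The photon relation is p = E/c, giving p = 8.222·10^-29 kg·m/s.
Converting to eV/c: p = 0.1539 eV/c ≈ 0.154 eV/c.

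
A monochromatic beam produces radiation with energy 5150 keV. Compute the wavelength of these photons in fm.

Take h = 6.62607015 × 10^-34 J·s, c = 2.99792458 × 10^8 m/s, 1 eV = 1.602176634 × 10^-19 J.
First convert: E = 5150 keV = 8.2512 × 10^-13 J.
For a photon λ = hc/E, so λ = 2.407 × 10^-13 m.
Converting to fm: λ = 240.7 fm ≈ 241 fm.

241 fm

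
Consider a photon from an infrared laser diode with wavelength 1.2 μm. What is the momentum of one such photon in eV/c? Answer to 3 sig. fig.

1.03 eV/c

Use h = 6.62607015e-34 J·s, c = 2.99792458e8 m/s, 1 eV = 1.602176634e-19 J.
First convert: λ = 1.2 μm = 1.2e-6 m.
For a photon p = h/λ, so p = 5.522e-28 kg·m/s.
Converting to eV/c: p = 1.033 eV/c ≈ 1.03 eV/c.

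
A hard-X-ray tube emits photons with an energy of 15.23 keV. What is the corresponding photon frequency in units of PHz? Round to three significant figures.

3680 PHz

(h = 6.62607015 × 10^-34 J·s, 1 eV = 1.602176634 × 10^-19 J.)
In SI units: E = 15.23 keV = 2.4401 × 10^-15 J.
Since f = E/h for a photon, f = 3.683 × 10^18 Hz.
Converting to PHz: f = 3683 PHz ≈ 3680 PHz.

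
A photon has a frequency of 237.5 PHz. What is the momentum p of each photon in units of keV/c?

0.982 keV/c

Take h = 6.62607015 × 10^-34 J·s, c = 2.99792458 × 10^8 m/s, 1 eV = 1.602176634 × 10^-19 J.
In SI units: f = 237.5 PHz = 2.375 × 10^17 Hz.
For a photon p = hf/c, so p = 5.249 × 10^-25 kg·m/s.
Converting to keV/c: p = 0.9822 keV/c ≈ 0.982 keV/c.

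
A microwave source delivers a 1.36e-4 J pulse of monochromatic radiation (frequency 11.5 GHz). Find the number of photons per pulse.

1.78e19 photons

Per-photon energy: E = 7.620e-24 J (from frequency = 11.5 GHz).
N = E_total / E_photon = 1.36e-4 J / 7.620e-24 J = 1.78e19.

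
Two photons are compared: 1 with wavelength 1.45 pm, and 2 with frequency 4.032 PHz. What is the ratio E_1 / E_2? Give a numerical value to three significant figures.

E_1 = 1.370e-13 J (from wavelength = 1.45 pm, via E = hc/λ).
E_2 = 2.672e-18 J (from frequency = 4.032 PHz, via E = hf).
Ratio = 1.370e-13 / 2.672e-18 = 5.13e4.

5.13e4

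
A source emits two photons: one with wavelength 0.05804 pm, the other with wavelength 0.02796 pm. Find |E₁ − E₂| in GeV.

Using E = hc/λ: E₁ = 3.4225 × 10^-12 J, E₂ = 7.1046 × 10^-12 J.
|ΔE| = |3.4225 × 10^-12 − 7.1046 × 10^-12| = 3.68 × 10^-12 J = 0.0230 GeV.

0.0230 GeV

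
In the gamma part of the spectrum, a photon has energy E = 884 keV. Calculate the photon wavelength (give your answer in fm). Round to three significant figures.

1400 fm

Convert to SI: E = 884 keV = 1.4163 × 10^-13 J.
Since λ = hc/E for a photon, λ = 1.403 × 10^-12 m.
Converting to fm: λ = 1403 fm ≈ 1400 fm.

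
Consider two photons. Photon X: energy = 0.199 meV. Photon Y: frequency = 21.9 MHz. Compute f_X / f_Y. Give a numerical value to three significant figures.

2200

f_X = 4.812 × 10^10 Hz (from energy = 0.199 meV, via f = E/h).
f_Y = 2.190 × 10^7 Hz (from frequency = 21.9 MHz, via f given directly).
Ratio = 4.812 × 10^10 / 2.190 × 10^7 = 2200.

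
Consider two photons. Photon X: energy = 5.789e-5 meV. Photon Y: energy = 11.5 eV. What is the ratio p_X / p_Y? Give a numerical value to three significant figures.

p_X = 3.094e-35 kg·m/s (from energy = 5.789e-5 meV, via p = E/c).
p_Y = 6.146e-27 kg·m/s (from energy = 11.5 eV, via p = E/c).
Ratio = 3.094e-35 / 6.146e-27 = 5.03e-9.

5.03e-9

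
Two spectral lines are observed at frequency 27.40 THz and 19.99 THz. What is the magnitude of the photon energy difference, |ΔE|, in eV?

Using E = hf: E₁ = 1.8155e-20 J, E₂ = 1.3246e-20 J.
|ΔE| = |1.8155e-20 − 1.3246e-20| = 4.91e-21 J = 0.0306 eV.

0.0306 eV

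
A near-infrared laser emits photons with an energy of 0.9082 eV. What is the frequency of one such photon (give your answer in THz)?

Take h = 6.62607015 × 10^-34 J·s, 1 eV = 1.602176634 × 10^-19 J.
In SI units: E = 0.9082 eV = 1.4551 × 10^-19 J.
Since f = E/h for a photon, f = 2.196 × 10^14 Hz.
Converting to THz: f = 219.6 THz ≈ 220 THz.

220 THz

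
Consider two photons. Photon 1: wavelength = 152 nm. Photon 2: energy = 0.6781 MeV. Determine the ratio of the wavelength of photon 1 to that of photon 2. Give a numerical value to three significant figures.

λ_1 = 1.520e-7 m (from wavelength = 152 nm, via λ given directly).
λ_2 = 1.828e-12 m (from energy = 0.6781 MeV, via λ = hc/E).
Ratio = 1.520e-7 / 1.828e-12 = 8.31e4.

8.31e4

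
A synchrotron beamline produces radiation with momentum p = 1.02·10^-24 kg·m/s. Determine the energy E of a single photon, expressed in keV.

Apply E = pc: E = 3.058·10^-16 J.
Converting to keV: E = 1.909 keV ≈ 1.91 keV.

1.91 keV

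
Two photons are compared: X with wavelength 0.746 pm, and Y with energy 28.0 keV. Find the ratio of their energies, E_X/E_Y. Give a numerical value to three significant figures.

E_X = 2.663e-13 J (from wavelength = 0.746 pm, via E = hc/λ).
E_Y = 4.486e-15 J (from energy = 28.0 keV, via E given directly).
Ratio = 2.663e-13 / 4.486e-15 = 59.4.

59.4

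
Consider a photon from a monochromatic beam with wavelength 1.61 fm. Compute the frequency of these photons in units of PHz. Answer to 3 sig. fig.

(c = 2.99792458 × 10^8 m/s.)
In SI units: λ = 1.61 fm = 1.61 × 10^-15 m.
For a photon f = c/λ, so f = 1.862 × 10^23 Hz.
Converting to PHz: f = 1.862 × 10^8 PHz ≈ 1.86 × 10^8 PHz.

1.86 × 10^8 PHz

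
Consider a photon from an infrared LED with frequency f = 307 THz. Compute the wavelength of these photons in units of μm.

(c = 2.99792458e8 m/s.)
Convert to SI: f = 307 THz = 3.07e14 Hz.
The photon relation is λ = c/f, giving λ = 9.765e-7 m.
Converting to μm: λ = 0.9765 μm ≈ 0.977 μm.

0.977 μm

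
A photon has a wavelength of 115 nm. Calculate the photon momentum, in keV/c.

0.0108 keV/c

First convert: λ = 115 nm = 1.15 × 10^-7 m.
The photon relation is p = h/λ, giving p = 5.762 × 10^-27 kg·m/s.
Converting to keV/c: p = 0.01078 keV/c ≈ 0.0108 keV/c.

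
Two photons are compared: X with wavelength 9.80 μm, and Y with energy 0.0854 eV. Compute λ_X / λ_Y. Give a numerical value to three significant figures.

λ_X = 9.800·10^-6 m (from wavelength = 9.80 μm, via λ given directly).
λ_Y = 1.452·10^-5 m (from energy = 0.0854 eV, via λ = hc/E).
Ratio = 9.800·10^-6 / 1.452·10^-5 = 0.675.

0.675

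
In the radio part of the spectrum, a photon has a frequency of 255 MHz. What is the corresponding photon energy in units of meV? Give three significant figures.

1.05 × 10^-3 meV

(h = 6.62607015 × 10^-34 J·s, 1 eV = 1.602176634 × 10^-19 J.)
First convert: f = 255 MHz = 2.55 × 10^8 Hz.
Since E = hf for a photon, E = 1.690 × 10^-25 J.
Converting to meV: E = 0.001055 meV ≈ 1.05 × 10^-3 meV.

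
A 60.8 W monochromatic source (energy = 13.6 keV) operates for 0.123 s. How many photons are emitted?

3.43e15 photons

Total energy: E_total = P·t = 60.8 × 0.123 = 7.478 J.
Per-photon energy: E = 2.179e-15 J.
N = E_total / E_photon = 3.43e15.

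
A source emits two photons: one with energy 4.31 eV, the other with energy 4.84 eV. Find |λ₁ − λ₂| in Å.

Using λ = hc/E: λ₁ = 2.877e-7 m, λ₂ = 2.562e-7 m.
|Δλ| = |2.877e-7 − 2.562e-7| = 3.15e-8 m = 315 Å.

315 Å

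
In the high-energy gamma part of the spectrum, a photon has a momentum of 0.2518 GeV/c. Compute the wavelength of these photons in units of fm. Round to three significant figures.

4.92 fm

(h = 6.62607015e-34 J·s, c = 2.99792458e8 m/s, 1 eV = 1.602176634e-19 J.)
In SI units: p = 0.2518 GeV/c = 1.3457e-19 kg·m/s.
The photon relation is λ = h/p, giving λ = 4.924e-15 m.
Converting to fm: λ = 4.924 fm ≈ 4.92 fm.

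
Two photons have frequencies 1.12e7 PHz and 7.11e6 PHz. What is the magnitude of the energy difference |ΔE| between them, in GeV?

Using E = hf: E₁ = 7.421e-12 J, E₂ = 4.711e-12 J.
|ΔE| = |7.421e-12 − 4.711e-12| = 2.71e-12 J = 0.0169 GeV.

0.0169 GeV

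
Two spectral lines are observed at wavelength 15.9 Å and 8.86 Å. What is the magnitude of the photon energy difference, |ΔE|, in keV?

Using E = hc/λ: E₁ = 1.249e-16 J, E₂ = 2.242e-16 J.
|ΔE| = |1.249e-16 − 2.242e-16| = 9.93e-17 J = 0.620 keV.

0.620 keV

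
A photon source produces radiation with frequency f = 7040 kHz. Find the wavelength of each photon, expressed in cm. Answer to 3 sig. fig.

4260 cm

(c = 2.99792458 × 10^8 m/s.)
First convert: f = 7040 kHz = 7.04 × 10^6 Hz.
Apply λ = c/f: λ = 42.58 m.
Converting to cm: λ = 4258 cm ≈ 4260 cm.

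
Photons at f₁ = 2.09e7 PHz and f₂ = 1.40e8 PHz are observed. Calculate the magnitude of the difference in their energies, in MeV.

Using E = hf: E₁ = 1.385e-11 J, E₂ = 9.276e-11 J.
|ΔE| = |1.385e-11 − 9.276e-11| = 7.89e-11 J = 493 MeV.

493 MeV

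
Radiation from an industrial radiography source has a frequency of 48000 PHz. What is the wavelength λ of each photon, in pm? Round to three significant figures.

(c = 2.99792458 × 10^8 m/s.)
First convert: f = 48000 PHz = 4.80 × 10^19 Hz.
The photon relation is λ = c/f, giving λ = 6.246 × 10^-12 m.
Converting to pm: λ = 6.246 pm ≈ 6.25 pm.

6.25 pm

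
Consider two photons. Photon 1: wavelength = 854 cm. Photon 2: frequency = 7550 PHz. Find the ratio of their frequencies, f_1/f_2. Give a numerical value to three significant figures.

f_1 = 3.510 × 10^7 Hz (from wavelength = 854 cm, via f = c/λ).
f_2 = 7.550 × 10^18 Hz (from frequency = 7550 PHz, via f given directly).
Ratio = 3.510 × 10^7 / 7.550 × 10^18 = 4.65 × 10^-12.

4.65 × 10^-12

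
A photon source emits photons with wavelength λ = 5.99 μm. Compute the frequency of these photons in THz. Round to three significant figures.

50.0 THz

Convert to SI: λ = 5.99 μm = 5.99 × 10^-6 m.
For a photon f = c/λ, so f = 5.005 × 10^13 Hz.
Converting to THz: f = 50.05 THz ≈ 50.0 THz.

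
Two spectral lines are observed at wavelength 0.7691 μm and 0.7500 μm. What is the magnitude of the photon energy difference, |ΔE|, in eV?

Using E = hc/λ: E₁ = 2.5828e-19 J, E₂ = 2.6486e-19 J.
|ΔE| = |2.5828e-19 − 2.6486e-19| = 6.58e-21 J = 0.0411 eV.

0.0411 eV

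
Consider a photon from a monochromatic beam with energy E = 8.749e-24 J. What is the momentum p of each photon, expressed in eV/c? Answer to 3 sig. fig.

(c = 2.99792458e8 m/s, 1 eV = 1.602176634e-19 J.)
Apply p = E/c: p = 2.918e-32 kg·m/s.
Converting to eV/c: p = 5.461e-5 eV/c ≈ 5.46e-5 eV/c.

5.46e-5 eV/c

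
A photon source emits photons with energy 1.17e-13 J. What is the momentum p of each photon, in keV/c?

730 keV/c

(c = 2.99792458e8 m/s, 1 eV = 1.602176634e-19 J.)
For a photon p = E/c, so p = 3.903e-22 kg·m/s.
Converting to keV/c: p = 730.3 keV/c ≈ 730 keV/c.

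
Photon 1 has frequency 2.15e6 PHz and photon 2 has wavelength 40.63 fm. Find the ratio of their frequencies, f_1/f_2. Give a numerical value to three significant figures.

f_1 = 2.150e21 Hz (from frequency = 2.15e6 PHz, via f given directly).
f_2 = 7.379e21 Hz (from wavelength = 40.63 fm, via f = c/λ).
Ratio = 2.150e21 / 7.379e21 = 0.291.

0.291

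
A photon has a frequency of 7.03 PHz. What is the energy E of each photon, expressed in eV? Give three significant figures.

Take h = 6.62607015·10^-34 J·s, 1 eV = 1.602176634·10^-19 J.
Convert to SI: f = 7.03 PHz = 7.03·10^15 Hz.
Apply E = hf: E = 4.658·10^-18 J.
Converting to eV: E = 29.07 eV ≈ 29.1 eV.

29.1 eV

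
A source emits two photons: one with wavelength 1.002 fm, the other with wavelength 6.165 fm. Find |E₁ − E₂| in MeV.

1040 MeV

Using E = hc/λ: E₁ = 1.9825 × 10^-10 J, E₂ = 3.2221 × 10^-11 J.
|ΔE| = |1.9825 × 10^-10 − 3.2221 × 10^-11| = 1.66 × 10^-10 J = 1040 MeV.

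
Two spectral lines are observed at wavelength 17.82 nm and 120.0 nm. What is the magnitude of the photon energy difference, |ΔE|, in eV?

59.2 eV

Using E = hc/λ: E₁ = 1.1147 × 10^-17 J, E₂ = 1.6554 × 10^-18 J.
|ΔE| = |1.1147 × 10^-17 − 1.6554 × 10^-18| = 9.49 × 10^-18 J = 59.2 eV.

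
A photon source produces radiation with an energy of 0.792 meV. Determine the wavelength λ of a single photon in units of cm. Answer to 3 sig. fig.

0.157 cm

In SI units: E = 0.792 meV = 1.2689e-22 J.
The photon relation is λ = hc/E, giving λ = 0.001565 m.
Converting to cm: λ = 0.1565 cm ≈ 0.157 cm.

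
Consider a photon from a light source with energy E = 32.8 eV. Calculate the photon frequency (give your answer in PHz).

7.93 PHz

Use h = 6.62607015e-34 J·s, 1 eV = 1.602176634e-19 J.
In SI units: E = 32.8 eV = 5.2551e-18 J.
Since f = E/h for a photon, f = 7.931e15 Hz.
Converting to PHz: f = 7.931 PHz ≈ 7.93 PHz.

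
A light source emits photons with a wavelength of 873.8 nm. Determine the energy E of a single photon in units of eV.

Use h = 6.62607015 × 10^-34 J·s, c = 2.99792458 × 10^8 m/s, 1 eV = 1.602176634 × 10^-19 J.
Convert to SI: λ = 873.8 nm = 8.738 × 10^-7 m.
Apply E = hc/λ: E = 2.273 × 10^-19 J.
Converting to eV: E = 1.419 eV ≈ 1.42 eV.

1.42 eV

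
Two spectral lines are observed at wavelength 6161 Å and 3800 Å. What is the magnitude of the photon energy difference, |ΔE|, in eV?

Using E = hc/λ: E₁ = 3.2242e-19 J, E₂ = 5.2275e-19 J.
|ΔE| = |3.2242e-19 − 5.2275e-19| = 2.00e-19 J = 1.25 eV.

1.25 eV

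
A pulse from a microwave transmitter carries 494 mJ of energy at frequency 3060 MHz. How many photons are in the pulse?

Per-photon energy: E = 2.028 × 10^-24 J (from frequency = 3060 MHz).
N = E_total / E_photon = 0.494 J / 2.028 × 10^-24 J = 2.44 × 10^23.

2.44 × 10^23 photons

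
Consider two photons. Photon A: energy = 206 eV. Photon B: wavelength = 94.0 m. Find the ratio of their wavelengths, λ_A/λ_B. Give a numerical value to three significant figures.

6.40 × 10^-11

λ_A = 6.019 × 10^-9 m (from energy = 206 eV, via λ = hc/E).
λ_B = 94.00 m (from wavelength = 94.0 m, via λ given directly).
Ratio = 6.019 × 10^-9 / 94.00 = 6.40 × 10^-11.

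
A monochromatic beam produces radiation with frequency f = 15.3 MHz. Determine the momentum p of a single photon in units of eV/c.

6.33 × 10^-8 eV/c

Convert to SI: f = 15.3 MHz = 1.53 × 10^7 Hz.
For a photon p = hf/c, so p = 3.382 × 10^-35 kg·m/s.
Converting to eV/c: p = 6.328 × 10^-8 eV/c ≈ 6.33 × 10^-8 eV/c.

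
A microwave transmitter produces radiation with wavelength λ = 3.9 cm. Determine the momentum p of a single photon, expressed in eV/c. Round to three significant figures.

3.18 × 10^-5 eV/c

(h = 6.62607015 × 10^-34 J·s, c = 2.99792458 × 10^8 m/s, 1 eV = 1.602176634 × 10^-19 J.)
First convert: λ = 3.9 cm = 0.039 m.
For a photon p = h/λ, so p = 1.699 × 10^-32 kg·m/s.
Converting to eV/c: p = 3.179 × 10^-5 eV/c ≈ 3.18 × 10^-5 eV/c.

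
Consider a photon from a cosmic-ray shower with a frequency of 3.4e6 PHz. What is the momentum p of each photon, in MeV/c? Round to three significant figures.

14.1 MeV/c

Take h = 6.62607015e-34 J·s, c = 2.99792458e8 m/s, 1 eV = 1.602176634e-19 J.
In SI units: f = 3.4e6 PHz = 3.4e21 Hz.
Apply p = hf/c: p = 7.515e-21 kg·m/s.
Converting to MeV/c: p = 14.06 MeV/c ≈ 14.1 MeV/c.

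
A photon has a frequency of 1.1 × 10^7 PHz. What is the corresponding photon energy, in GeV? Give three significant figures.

0.0455 GeV

Convert to SI: f = 1.1 × 10^7 PHz = 1.1 × 10^22 Hz.
Apply E = hf: E = 7.289 × 10^-12 J.
Converting to GeV: E = 0.04549 GeV ≈ 0.0455 GeV.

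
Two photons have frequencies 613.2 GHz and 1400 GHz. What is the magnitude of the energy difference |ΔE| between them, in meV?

Using E = hf: E₁ = 4.0631 × 10^-22 J, E₂ = 9.2765 × 10^-22 J.
|ΔE| = |4.0631 × 10^-22 − 9.2765 × 10^-22| = 5.21 × 10^-22 J = 3.25 meV.

3.25 meV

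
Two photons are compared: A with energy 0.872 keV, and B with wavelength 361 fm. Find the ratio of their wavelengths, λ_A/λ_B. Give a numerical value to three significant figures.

3940

λ_A = 1.422·10^-9 m (from energy = 0.872 keV, via λ = hc/E).
λ_B = 3.610·10^-13 m (from wavelength = 361 fm, via λ given directly).
Ratio = 1.422·10^-9 / 3.610·10^-13 = 3940.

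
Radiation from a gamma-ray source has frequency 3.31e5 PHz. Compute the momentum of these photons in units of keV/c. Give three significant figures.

1370 keV/c

(h = 6.62607015e-34 J·s, c = 2.99792458e8 m/s, 1 eV = 1.602176634e-19 J.)
Convert to SI: f = 3.31e5 PHz = 3.31e20 Hz.
For a photon p = hf/c, so p = 7.316e-22 kg·m/s.
Converting to keV/c: p = 1369 keV/c ≈ 1370 keV/c.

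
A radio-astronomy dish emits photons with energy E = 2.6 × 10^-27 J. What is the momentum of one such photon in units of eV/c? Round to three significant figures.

1.62 × 10^-8 eV/c

Take c = 2.99792458 × 10^8 m/s, 1 eV = 1.602176634 × 10^-19 J.
Apply p = E/c: p = 8.673 × 10^-36 kg·m/s.
Converting to eV/c: p = 1.623 × 10^-8 eV/c ≈ 1.62 × 10^-8 eV/c.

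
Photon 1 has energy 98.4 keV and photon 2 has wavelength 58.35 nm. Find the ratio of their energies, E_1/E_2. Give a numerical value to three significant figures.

4630

E_1 = 1.577e-14 J (from energy = 98.4 keV, via E given directly).
E_2 = 3.404e-18 J (from wavelength = 58.35 nm, via E = hc/λ).
Ratio = 1.577e-14 / 3.404e-18 = 4630.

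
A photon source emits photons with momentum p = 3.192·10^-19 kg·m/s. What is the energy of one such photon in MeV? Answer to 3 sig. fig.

597 MeV

Since E = pc for a photon, E = 9.569·10^-11 J.
Converting to MeV: E = 597.3 MeV ≈ 597 MeV.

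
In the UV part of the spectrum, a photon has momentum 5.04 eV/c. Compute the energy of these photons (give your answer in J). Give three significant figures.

Convert to SI: p = 5.04 eV/c = 2.6935e-27 kg·m/s.
Apply E = pc: E = 8.075e-19 J.
So E ≈ 8.07e-19 J.

8.07e-19 J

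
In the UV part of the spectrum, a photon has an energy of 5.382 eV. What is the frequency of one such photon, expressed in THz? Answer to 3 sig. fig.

1300 THz

Convert to SI: E = 5.382 eV = 8.6229 × 10^-19 J.
Apply f = E/h: f = 1.301 × 10^15 Hz.
Converting to THz: f = 1301 THz ≈ 1300 THz.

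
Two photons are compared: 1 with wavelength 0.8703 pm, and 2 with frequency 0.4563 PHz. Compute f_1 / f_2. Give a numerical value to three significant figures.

f_1 = 3.445 × 10^20 Hz (from wavelength = 0.8703 pm, via f = c/λ).
f_2 = 4.563 × 10^14 Hz (from frequency = 0.4563 PHz, via f given directly).
Ratio = 3.445 × 10^20 / 4.563 × 10^14 = 7.55 × 10^5.

7.55 × 10^5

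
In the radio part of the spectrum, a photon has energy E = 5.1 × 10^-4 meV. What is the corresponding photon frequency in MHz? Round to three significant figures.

Take h = 6.62607015 × 10^-34 J·s, 1 eV = 1.602176634 × 10^-19 J.
In SI units: E = 5.1 × 10^-4 meV = 8.1711 × 10^-26 J.
For a photon f = E/h, so f = 1.233 × 10^8 Hz.
Converting to MHz: f = 123.3 MHz ≈ 123 MHz.

123 MHz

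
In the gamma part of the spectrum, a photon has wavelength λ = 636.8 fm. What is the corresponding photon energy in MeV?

1.95 MeV

First convert: λ = 636.8 fm = 6.368·10^-13 m.
Apply E = hc/λ: E = 3.119·10^-13 J.
Converting to MeV: E = 1.947 MeV ≈ 1.95 MeV.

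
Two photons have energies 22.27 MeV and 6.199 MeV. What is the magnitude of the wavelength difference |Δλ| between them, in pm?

0.144 pm

Using λ = hc/E: λ₁ = 5.5673 × 10^-14 m, λ₂ = 2.0001 × 10^-13 m.
|Δλ| = |5.5673 × 10^-14 − 2.0001 × 10^-13| = 1.44 × 10^-13 m = 0.144 pm.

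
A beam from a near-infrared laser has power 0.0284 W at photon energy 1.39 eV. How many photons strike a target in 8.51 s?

1.09 × 10^18 photons

Total energy: E_total = P·t = 0.0284 × 8.51 = 0.2417 J.
Per-photon energy: E = 2.227 × 10^-19 J.
N = E_total / E_photon = 1.09 × 10^18.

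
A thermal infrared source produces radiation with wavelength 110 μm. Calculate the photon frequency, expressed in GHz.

2730 GHz

Convert to SI: λ = 110 μm = 1.10e-4 m.
Apply f = c/λ: f = 2.725e12 Hz.
Converting to GHz: f = 2725 GHz ≈ 2730 GHz.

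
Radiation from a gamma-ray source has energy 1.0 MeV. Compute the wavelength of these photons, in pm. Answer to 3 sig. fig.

1.24 pm

In SI units: E = 1.0 MeV = 1.6022e-13 J.
The photon relation is λ = hc/E, giving λ = 1.240e-12 m.
Converting to pm: λ = 1.240 pm ≈ 1.24 pm.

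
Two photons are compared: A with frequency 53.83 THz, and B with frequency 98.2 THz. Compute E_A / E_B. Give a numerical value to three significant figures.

0.548

E_A = 3.567e-20 J (from frequency = 53.83 THz, via E = hf).
E_B = 6.507e-20 J (from frequency = 98.2 THz, via E = hf).
Ratio = 3.567e-20 / 6.507e-20 = 0.548.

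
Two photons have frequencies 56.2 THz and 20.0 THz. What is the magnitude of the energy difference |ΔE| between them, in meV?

Using E = hf: E₁ = 3.724 × 10^-20 J, E₂ = 1.325 × 10^-20 J.
|ΔE| = |3.724 × 10^-20 − 1.325 × 10^-20| = 2.40 × 10^-20 J = 150 meV.

150 meV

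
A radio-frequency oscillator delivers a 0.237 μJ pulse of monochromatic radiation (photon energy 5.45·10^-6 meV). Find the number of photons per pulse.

Per-photon energy: E = 8.732·10^-28 J (from energy = 5.45·10^-6 meV).
N = E_total / E_photon = 2.37·10^-7 J / 8.732·10^-28 J = 2.71·10^20.

2.71·10^20 photons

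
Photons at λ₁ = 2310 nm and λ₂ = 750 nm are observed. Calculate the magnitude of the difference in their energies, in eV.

Using E = hc/λ: E₁ = 8.599 × 10^-20 J, E₂ = 2.649 × 10^-19 J.
|ΔE| = |8.599 × 10^-20 − 2.649 × 10^-19| = 1.79 × 10^-19 J = 1.12 eV.

1.12 eV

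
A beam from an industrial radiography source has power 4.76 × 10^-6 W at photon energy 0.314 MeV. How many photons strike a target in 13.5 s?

Total energy: E_total = P·t = 4.76 × 10^-6 × 13.5 = 6.426 × 10^-5 J.
Per-photon energy: E = 5.031 × 10^-14 J.
N = E_total / E_photon = 1.28 × 10^9.

1.28 × 10^9 photons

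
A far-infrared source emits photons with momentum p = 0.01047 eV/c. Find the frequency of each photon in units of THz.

2.53 THz

In SI units: p = 0.01047 eV/c = 5.5955e-30 kg·m/s.
For a photon f = pc/h, so f = 2.532e12 Hz.
Converting to THz: f = 2.532 THz ≈ 2.53 THz.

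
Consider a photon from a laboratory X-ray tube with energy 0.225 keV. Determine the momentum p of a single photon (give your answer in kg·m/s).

1.20·10^-25 kg·m/s

In SI units: E = 0.225 keV = 3.6049·10^-17 J.
The photon relation is p = E/c, giving p = 1.202·10^-25 kg·m/s.
So p ≈ 1.20·10^-25 kg·m/s.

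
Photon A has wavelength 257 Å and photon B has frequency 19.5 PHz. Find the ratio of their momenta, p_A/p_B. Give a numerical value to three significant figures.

p_A = 2.578·10^-26 kg·m/s (from wavelength = 257 Å, via p = h/λ).
p_B = 4.310·10^-26 kg·m/s (from frequency = 19.5 PHz, via p = hf/c).
Ratio = 2.578·10^-26 / 4.310·10^-26 = 0.598.

0.598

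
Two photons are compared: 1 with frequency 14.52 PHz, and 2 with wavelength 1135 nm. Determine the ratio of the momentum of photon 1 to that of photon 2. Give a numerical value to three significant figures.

p_1 = 3.209e-26 kg·m/s (from frequency = 14.52 PHz, via p = hf/c).
p_2 = 5.838e-28 kg·m/s (from wavelength = 1135 nm, via p = h/λ).
Ratio = 3.209e-26 / 5.838e-28 = 55.0.

55.0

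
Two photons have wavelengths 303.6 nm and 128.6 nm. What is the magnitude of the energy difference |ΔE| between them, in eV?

5.56 eV

Using E = hc/λ: E₁ = 6.5430e-19 J, E₂ = 1.5447e-18 J.
|ΔE| = |6.5430e-19 − 1.5447e-18| = 8.90e-19 J = 5.56 eV.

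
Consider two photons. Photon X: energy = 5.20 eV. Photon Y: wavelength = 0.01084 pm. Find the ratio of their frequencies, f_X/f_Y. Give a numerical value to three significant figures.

f_X = 1.257e15 Hz (from energy = 5.20 eV, via f = E/h).
f_Y = 2.766e22 Hz (from wavelength = 0.01084 pm, via f = c/λ).
Ratio = 1.257e15 / 2.766e22 = 4.55e-8.

4.55e-8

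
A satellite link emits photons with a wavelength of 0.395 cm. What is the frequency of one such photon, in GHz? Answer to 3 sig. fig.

75.9 GHz

Use c = 2.99792458 × 10^8 m/s.
In SI units: λ = 0.395 cm = 0.00395 m.
Since f = c/λ for a photon, f = 7.590 × 10^10 Hz.
Converting to GHz: f = 75.90 GHz ≈ 75.9 GHz.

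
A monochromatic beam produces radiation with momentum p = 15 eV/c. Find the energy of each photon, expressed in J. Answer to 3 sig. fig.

Take c = 2.99792458 × 10^8 m/s, 1 eV = 1.602176634 × 10^-19 J.
Convert to SI: p = 15 eV/c = 8.0164 × 10^-27 kg·m/s.
For a photon E = pc, so E = 2.403 × 10^-18 J.
So E ≈ 2.40 × 10^-18 J.

2.40 × 10^-18 J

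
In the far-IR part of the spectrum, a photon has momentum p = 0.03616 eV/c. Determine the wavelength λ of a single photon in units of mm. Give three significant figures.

In SI units: p = 0.03616 eV/c = 1.9325 × 10^-29 kg·m/s.
Apply λ = h/p: λ = 3.429 × 10^-5 m.
Converting to mm: λ = 0.03429 mm ≈ 0.0343 mm.

0.0343 mm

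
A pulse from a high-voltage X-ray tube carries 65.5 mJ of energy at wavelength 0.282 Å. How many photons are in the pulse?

9.30 × 10^12 photons

Per-photon energy: E = 7.044 × 10^-15 J (from wavelength = 0.282 Å).
N = E_total / E_photon = 0.0655 J / 7.044 × 10^-15 J = 9.30 × 10^12.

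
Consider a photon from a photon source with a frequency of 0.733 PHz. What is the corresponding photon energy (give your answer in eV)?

Take h = 6.62607015 × 10^-34 J·s, 1 eV = 1.602176634 × 10^-19 J.
First convert: f = 0.733 PHz = 7.33 × 10^14 Hz.
For a photon E = hf, so E = 4.857 × 10^-19 J.
Converting to eV: E = 3.031 eV ≈ 3.03 eV.

3.03 eV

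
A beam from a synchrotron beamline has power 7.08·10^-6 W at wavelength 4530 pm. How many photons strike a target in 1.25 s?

2.02·10^11 photons

Total energy: E_total = P·t = 7.08·10^-6 × 1.25 = 8.850·10^-6 J.
Per-photon energy: E = 4.385·10^-17 J.
N = E_total / E_photon = 2.02·10^11.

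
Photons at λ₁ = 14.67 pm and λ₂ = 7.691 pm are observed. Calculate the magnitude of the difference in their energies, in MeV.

Using E = hc/λ: E₁ = 1.3541 × 10^-14 J, E₂ = 2.5828 × 10^-14 J.
|ΔE| = |1.3541 × 10^-14 − 2.5828 × 10^-14| = 1.23 × 10^-14 J = 0.0767 MeV.

0.0767 MeV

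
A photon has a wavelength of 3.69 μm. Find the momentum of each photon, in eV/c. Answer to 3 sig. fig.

0.336 eV/c

Convert to SI: λ = 3.69 μm = 3.69 × 10^-6 m.
Since p = h/λ for a photon, p = 1.796 × 10^-28 kg·m/s.
Converting to eV/c: p = 0.3360 eV/c ≈ 0.336 eV/c.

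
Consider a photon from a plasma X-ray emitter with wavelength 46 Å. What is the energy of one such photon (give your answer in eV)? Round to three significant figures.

Convert to SI: λ = 46 Å = 4.6 × 10^-9 m.
The photon relation is E = hc/λ, giving E = 4.318 × 10^-17 J.
Converting to eV: E = 269.5 eV ≈ 270 eV.

270 eV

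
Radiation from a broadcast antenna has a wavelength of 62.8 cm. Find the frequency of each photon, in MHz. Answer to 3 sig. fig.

Convert to SI: λ = 62.8 cm = 0.628 m.
For a photon f = c/λ, so f = 4.774 × 10^8 Hz.
Converting to MHz: f = 477.4 MHz ≈ 477 MHz.

477 MHz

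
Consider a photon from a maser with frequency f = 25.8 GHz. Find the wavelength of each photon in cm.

Use c = 2.99792458e8 m/s.
Convert to SI: f = 25.8 GHz = 2.58e10 Hz.
Apply λ = c/f: λ = 0.01162 m.
Converting to cm: λ = 1.162 cm ≈ 1.16 cm.

1.16 cm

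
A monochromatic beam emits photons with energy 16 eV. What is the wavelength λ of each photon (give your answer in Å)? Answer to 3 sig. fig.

775 Å

Use h = 6.62607015·10^-34 J·s, c = 2.99792458·10^8 m/s, 1 eV = 1.602176634·10^-19 J.
First convert: E = 16 eV = 2.5635·10^-18 J.
Since λ = hc/E for a photon, λ = 7.749·10^-8 m.
Converting to Å: λ = 774.9 Å ≈ 775 Å.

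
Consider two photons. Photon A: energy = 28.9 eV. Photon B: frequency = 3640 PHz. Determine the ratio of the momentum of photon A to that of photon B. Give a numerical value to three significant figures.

1.92e-3

p_A = 1.544e-26 kg·m/s (from energy = 28.9 eV, via p = E/c).
p_B = 8.045e-24 kg·m/s (from frequency = 3640 PHz, via p = hf/c).
Ratio = 1.544e-26 / 8.045e-24 = 1.92e-3.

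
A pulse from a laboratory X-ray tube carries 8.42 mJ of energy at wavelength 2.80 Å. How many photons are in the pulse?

1.19·10^13 photons

Per-photon energy: E = 7.094·10^-16 J (from wavelength = 2.80 Å).
N = E_total / E_photon = 0.00842 J / 7.094·10^-16 J = 1.19·10^13.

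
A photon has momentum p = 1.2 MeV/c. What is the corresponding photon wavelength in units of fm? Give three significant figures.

First convert: p = 1.2 MeV/c = 6.4131e-22 kg·m/s.
Since λ = h/p for a photon, λ = 1.033e-12 m.
Converting to fm: λ = 1033 fm ≈ 1030 fm.

1030 fm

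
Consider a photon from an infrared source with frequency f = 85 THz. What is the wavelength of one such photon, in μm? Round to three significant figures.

3.53 μm

Convert to SI: f = 85 THz = 8.5 × 10^13 Hz.
The photon relation is λ = c/f, giving λ = 3.527 × 10^-6 m.
Converting to μm: λ = 3.527 μm ≈ 3.53 μm.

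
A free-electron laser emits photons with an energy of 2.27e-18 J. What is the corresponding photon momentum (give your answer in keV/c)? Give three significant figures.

Use c = 2.99792458e8 m/s, 1 eV = 1.602176634e-19 J.
Apply p = E/c: p = 7.572e-27 kg·m/s.
Converting to keV/c: p = 0.01417 keV/c ≈ 0.0142 keV/c.

0.0142 keV/c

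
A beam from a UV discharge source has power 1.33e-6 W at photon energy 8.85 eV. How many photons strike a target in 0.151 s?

Total energy: E_total = P·t = 1.33e-6 × 0.151 = 2.008e-7 J.
Per-photon energy: E = 1.418e-18 J.
N = E_total / E_photon = 1.42e11.

1.42e11 photons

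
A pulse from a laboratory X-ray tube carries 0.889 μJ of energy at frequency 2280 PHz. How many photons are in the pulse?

5.88 × 10^8 photons

Per-photon energy: E = 1.511 × 10^-15 J (from frequency = 2280 PHz).
N = E_total / E_photon = 8.89 × 10^-7 J / 1.511 × 10^-15 J = 5.88 × 10^8.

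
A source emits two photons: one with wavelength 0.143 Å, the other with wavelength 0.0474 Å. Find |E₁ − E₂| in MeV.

0.175 MeV

Using E = hc/λ: E₁ = 1.389 × 10^-14 J, E₂ = 4.191 × 10^-14 J.
|ΔE| = |1.389 × 10^-14 − 4.191 × 10^-14| = 2.80 × 10^-14 J = 0.175 MeV.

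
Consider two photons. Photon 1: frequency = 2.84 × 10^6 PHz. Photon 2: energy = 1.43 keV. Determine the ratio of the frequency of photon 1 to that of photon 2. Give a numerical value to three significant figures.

f_1 = 2.840 × 10^21 Hz (from frequency = 2.84 × 10^6 PHz, via f given directly).
f_2 = 3.458 × 10^17 Hz (from energy = 1.43 keV, via f = E/h).
Ratio = 2.840 × 10^21 / 3.458 × 10^17 = 8210.

8210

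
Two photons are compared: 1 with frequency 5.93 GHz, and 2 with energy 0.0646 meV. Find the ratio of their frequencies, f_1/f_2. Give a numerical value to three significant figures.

0.380

f_1 = 5.930·10^9 Hz (from frequency = 5.93 GHz, via f given directly).
f_2 = 1.562·10^10 Hz (from energy = 0.0646 meV, via f = E/h).
Ratio = 5.930·10^9 / 1.562·10^10 = 0.380.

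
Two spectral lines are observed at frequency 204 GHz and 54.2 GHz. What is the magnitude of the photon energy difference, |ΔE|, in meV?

Using E = hf: E₁ = 1.352 × 10^-22 J, E₂ = 3.591 × 10^-23 J.
|ΔE| = |1.352 × 10^-22 − 3.591 × 10^-23| = 9.93 × 10^-23 J = 0.620 meV.

0.620 meV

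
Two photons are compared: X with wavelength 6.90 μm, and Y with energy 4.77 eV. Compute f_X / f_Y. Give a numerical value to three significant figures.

0.0377

f_X = 4.345e13 Hz (from wavelength = 6.90 μm, via f = c/λ).
f_Y = 1.153e15 Hz (from energy = 4.77 eV, via f = E/h).
Ratio = 4.345e13 / 1.153e15 = 0.0377.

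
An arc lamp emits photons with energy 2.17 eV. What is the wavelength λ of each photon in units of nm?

571 nm

Take h = 6.62607015e-34 J·s, c = 2.99792458e8 m/s, 1 eV = 1.602176634e-19 J.
Convert to SI: E = 2.17 eV = 3.4767e-19 J.
For a photon λ = hc/E, so λ = 5.714e-7 m.
Converting to nm: λ = 571.4 nm ≈ 571 nm.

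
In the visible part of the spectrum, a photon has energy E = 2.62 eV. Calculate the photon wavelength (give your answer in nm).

First convert: E = 2.62 eV = 4.1977·10^-19 J.
The photon relation is λ = hc/E, giving λ = 4.732·10^-7 m.
Converting to nm: λ = 473.2 nm ≈ 473 nm.

473 nm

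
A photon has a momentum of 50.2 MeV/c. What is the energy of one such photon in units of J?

First convert: p = 50.2 MeV/c = 2.6828 × 10^-20 kg·m/s.
Apply E = pc: E = 8.043 × 10^-12 J.
So E ≈ 8.04 × 10^-12 J.

8.04 × 10^-12 J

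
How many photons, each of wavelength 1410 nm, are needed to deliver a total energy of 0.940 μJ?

6.67e12 photons

Per-photon energy: E = 1.409e-19 J (from wavelength = 1410 nm).
N = E_total / E_photon = 9.40e-7 J / 1.409e-19 J = 6.67e12.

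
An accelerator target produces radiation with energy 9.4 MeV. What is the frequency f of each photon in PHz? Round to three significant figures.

Use h = 6.62607015e-34 J·s, 1 eV = 1.602176634e-19 J.
Convert to SI: E = 9.4 MeV = 1.5060e-12 J.
For a photon f = E/h, so f = 2.273e21 Hz.
Converting to PHz: f = 2.273e6 PHz ≈ 2.27e6 PHz.

2.27e6 PHz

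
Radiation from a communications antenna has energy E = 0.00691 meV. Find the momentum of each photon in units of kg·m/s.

Convert to SI: E = 0.00691 meV = 1.1071·10^-24 J.
For a photon p = E/c, so p = 3.693·10^-33 kg·m/s.
So p ≈ 3.69·10^-33 kg·m/s.

3.69·10^-33 kg·m/s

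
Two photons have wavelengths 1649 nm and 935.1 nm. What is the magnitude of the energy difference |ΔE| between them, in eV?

0.574 eV

Using E = hc/λ: E₁ = 1.2046 × 10^-19 J, E₂ = 2.1243 × 10^-19 J.
|ΔE| = |1.2046 × 10^-19 − 2.1243 × 10^-19| = 9.20 × 10^-20 J = 0.574 eV.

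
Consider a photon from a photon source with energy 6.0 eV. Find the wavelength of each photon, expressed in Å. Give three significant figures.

Use h = 6.62607015e-34 J·s, c = 2.99792458e8 m/s, 1 eV = 1.602176634e-19 J.
First convert: E = 6.0 eV = 9.6131e-19 J.
Apply λ = hc/E: λ = 2.066e-7 m.
Converting to Å: λ = 2066 Å ≈ 2070 Å.

2070 Å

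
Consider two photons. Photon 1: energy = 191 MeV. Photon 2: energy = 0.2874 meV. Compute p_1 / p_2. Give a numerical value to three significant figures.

p_1 = 1.021e-19 kg·m/s (from energy = 191 MeV, via p = E/c).
p_2 = 1.536e-31 kg·m/s (from energy = 0.2874 meV, via p = E/c).
Ratio = 1.021e-19 / 1.536e-31 = 6.65e11.

6.65e11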